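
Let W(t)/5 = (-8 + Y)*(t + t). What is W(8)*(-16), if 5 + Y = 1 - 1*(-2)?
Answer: 12800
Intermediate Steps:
Y = -2 (Y = -5 + (1 - 1*(-2)) = -5 + (1 + 2) = -5 + 3 = -2)
W(t) = -100*t (W(t) = 5*((-8 - 2)*(t + t)) = 5*(-20*t) = -100*t)
W(8)*(-16) = -100*8*(-16) = -800*(-16) = 12800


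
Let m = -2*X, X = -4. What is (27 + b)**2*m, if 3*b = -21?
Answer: 3200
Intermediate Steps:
m = 8 (m = -2*(-4) = 8)
b = -7 (b = (1/3)*(-21) = -7)
(27 + b)**2*m = (27 - 7)**2*8 = 20**2*8 = 400*8 = 3200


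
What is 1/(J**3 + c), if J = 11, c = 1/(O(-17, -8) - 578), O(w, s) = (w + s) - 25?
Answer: 628/835867 ≈ 0.00075132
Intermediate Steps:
O(w, s) = -25 + s + w (O(w, s) = (s + w) - 25 = -25 + s + w)
c = -1/628 (c = 1/((-25 - 8 - 17) - 578) = 1/(-50 - 578) = 1/(-628) = -1/628 ≈ -0.0015924)
1/(J**3 + c) = 1/(11**3 - 1/628) = 1/(1331 - 1/628) = 1/(835867/628) = 628/835867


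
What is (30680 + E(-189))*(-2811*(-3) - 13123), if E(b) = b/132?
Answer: -3165414665/22 ≈ -1.4388e+8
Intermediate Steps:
E(b) = b/132 (E(b) = b*(1/132) = b/132)
(30680 + E(-189))*(-2811*(-3) - 13123) = (30680 + (1/132)*(-189))*(-2811*(-3) - 13123) = (30680 - 63/44)*(8433 - 13123) = (1349857/44)*(-4690) = -3165414665/22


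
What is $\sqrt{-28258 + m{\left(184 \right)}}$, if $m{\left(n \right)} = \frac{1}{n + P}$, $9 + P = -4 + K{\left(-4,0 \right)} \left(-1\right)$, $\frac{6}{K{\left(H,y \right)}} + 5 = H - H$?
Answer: $\frac{i \sqrt{20948244513}}{861} \approx 168.1 i$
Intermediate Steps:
$K{\left(H,y \right)} = - \frac{6}{5}$ ($K{\left(H,y \right)} = \frac{6}{-5 + \left(H - H\right)} = \frac{6}{-5 + 0} = \frac{6}{-5} = 6 \left(- \frac{1}{5}\right) = - \frac{6}{5}$)
$P = - \frac{59}{5}$ ($P = -9 - \frac{14}{5} = - \frac{59}{5} \approx -11.8$)
$m{\left(n \right)} = \frac{1}{- \frac{59}{5} + n}$ ($m{\left(n \right)} = \frac{1}{n - \frac{59}{5}} = \frac{1}{- \frac{59}{5} + n}$)
$\sqrt{-28258 + m{\left(184 \right)}} = \sqrt{-28258 + \frac{5}{-59 + 5 \cdot 184}} = \sqrt{-28258 + \frac{5}{-59 + 920}} = \sqrt{-28258 + \frac{5}{861}} = \sqrt{- \frac{24330133}{861}} = \frac{i \sqrt{20948244513}}{861}$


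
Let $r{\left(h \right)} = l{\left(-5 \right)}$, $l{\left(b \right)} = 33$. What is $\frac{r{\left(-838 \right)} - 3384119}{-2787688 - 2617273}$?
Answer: $\frac{3384086}{5404961} \approx 0.62611$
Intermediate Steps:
$r{\left(h \right)} = 33$
$\frac{r{\left(-838 \right)} - 3384119}{-2787688 - 2617273} = \frac{33 - 3384119}{-2787688 - 2617273} = - \frac{3384086}{-5404961} = \left(-3384086\right) \left(- \frac{1}{5404961}\right) = \frac{3384086}{5404961}$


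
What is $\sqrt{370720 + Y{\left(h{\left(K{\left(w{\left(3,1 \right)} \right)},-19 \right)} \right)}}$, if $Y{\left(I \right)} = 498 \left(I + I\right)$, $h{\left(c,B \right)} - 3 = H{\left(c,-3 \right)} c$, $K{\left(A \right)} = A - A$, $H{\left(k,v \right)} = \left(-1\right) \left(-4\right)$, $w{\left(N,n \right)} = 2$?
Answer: $2 \sqrt{93427} \approx 611.32$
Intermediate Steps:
$H{\left(k,v \right)} = 4$
$K{\left(A \right)} = 0$
$h{\left(c,B \right)} = 3 + 4 c$
$Y{\left(I \right)} = 996 I$ ($Y{\left(I \right)} = 498 \cdot 2 I = 996 I$)
$\sqrt{370720 + Y{\left(h{\left(K{\left(w{\left(3,1 \right)} \right)},-19 \right)} \right)}} = \sqrt{370720 + 996 \left(3 + 4 \cdot 0\right)} = \sqrt{370720 + 996 \left(3 + 0\right)} = \sqrt{370720 + 996 \cdot 3} = \sqrt{370720 + 2988} = \sqrt{373708} = 2 \sqrt{93427}$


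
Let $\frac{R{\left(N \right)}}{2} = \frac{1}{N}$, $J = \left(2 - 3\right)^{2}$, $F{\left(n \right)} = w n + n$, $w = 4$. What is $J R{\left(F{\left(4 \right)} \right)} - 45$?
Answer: $- \frac{449}{10} \approx -44.9$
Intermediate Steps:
$F{\left(n \right)} = 5 n$ ($F{\left(n \right)} = 4 n + n = 5 n$)
$J = 1$ ($J = \left(-1\right)^{2} = 1$)
$R{\left(N \right)} = \frac{2}{N}$
$J R{\left(F{\left(4 \right)} \right)} - 45 = 1 \frac{2}{5 \cdot 4} - 45 = 1 \cdot \frac{2}{20} - 45 = 1 \cdot 2 \cdot \frac{1}{20} - 45 = 1 \cdot \frac{1}{10} - 45 = \frac{1}{10} - 45 = - \frac{449}{10}$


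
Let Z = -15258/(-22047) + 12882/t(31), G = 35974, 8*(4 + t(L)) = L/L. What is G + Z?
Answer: 7438359828/227819 ≈ 32650.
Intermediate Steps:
t(L) = -31/8 (t(L) = -4 + (L/L)/8 = -4 + (1/8)*1 = -4 + 1/8 = -31/8)
Z = -757200878/227819 (Z = -15258/(-22047) + 12882/(-31/8) = -15258*(-1/22047) + 12882*(-8/31) = 5086/7349 - 103056/31 = -757200878/227819 ≈ -3323.7)
G + Z = 35974 - 757200878/227819 = 7438359828/227819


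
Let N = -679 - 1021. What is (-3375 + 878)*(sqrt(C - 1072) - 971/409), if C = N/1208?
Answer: 2424587/409 - 2497*I*sqrt(97899038)/302 ≈ 5928.1 - 81809.0*I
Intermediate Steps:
N = -1700
C = -425/302 (C = -1700/1208 = -1700*1/1208 = -425/302 ≈ -1.4073)
(-3375 + 878)*(sqrt(C - 1072) - 971/409) = (-3375 + 878)*(sqrt(-425/302 - 1072) - 971/409) = -2497*(sqrt(-324169/302) - 971*1/409) = -2497*(I*sqrt(97899038)/302 - 971/409) = -2497*(-971/409 + I*sqrt(97899038)/302) = 2424587/409 - 2497*I*sqrt(97899038)/302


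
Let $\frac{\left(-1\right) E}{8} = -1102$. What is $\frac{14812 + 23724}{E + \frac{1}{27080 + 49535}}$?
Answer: $\frac{2952435640}{675437841} \approx 4.3711$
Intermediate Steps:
$E = 8816$ ($E = \left(-8\right) \left(-1102\right) = 8816$)
$\frac{14812 + 23724}{E + \frac{1}{27080 + 49535}} = \frac{14812 + 23724}{8816 + \frac{1}{27080 + 49535}} = \frac{38536}{8816 + \frac{1}{76615}} = \frac{38536}{\frac{675437841}{76615}} = 38536 \cdot \frac{76615}{675437841} = \frac{2952435640}{675437841}$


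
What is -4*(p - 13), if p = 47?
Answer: -136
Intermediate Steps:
-4*(p - 13) = -4*(47 - 13) = -4*34 = -136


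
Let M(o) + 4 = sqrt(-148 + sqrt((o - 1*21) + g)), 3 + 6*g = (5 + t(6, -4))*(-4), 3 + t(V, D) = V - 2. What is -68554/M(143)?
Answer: 68554/(4 - I*sqrt(148 - sqrt(470)/2)) ≈ 1790.4 + 5242.0*I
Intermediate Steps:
t(V, D) = -5 + V (t(V, D) = -3 + (V - 2) = -3 + (-2 + V) = -5 + V)
g = -9/2 (g = -1/2 + ((5 + (-5 + 6))*(-4))/6 = -1/2 + ((5 + 1)*(-4))/6 = -1/2 + (6*(-4))/6 = -1/2 + (1/6)*(-24) = -1/2 - 4 = -9/2 ≈ -4.5000)
M(o) = -4 + sqrt(-148 + sqrt(-51/2 + o)) (M(o) = -4 + sqrt(-148 + sqrt((o - 1*21) - 9/2)) = -4 + sqrt(-148 + sqrt((o - 21) - 9/2)) = -4 + sqrt(-148 + sqrt((-21 + o) - 9/2)) = -4 + sqrt(-148 + sqrt(-51/2 + o)))
-68554/M(143) = -68554/(-4 + sqrt(-592 + 2*sqrt(2)*sqrt(-51 + 2*143))/2) = -68554/(-4 + sqrt(-592 + 2*sqrt(2)*sqrt(-51 + 286))/2) = -68554/(-4 + sqrt(-592 + 2*sqrt(2)*sqrt(235))/2) = -68554/(-4 + sqrt(-592 + 2*sqrt(470))/2)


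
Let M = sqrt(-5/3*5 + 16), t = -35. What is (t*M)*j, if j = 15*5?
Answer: -875*sqrt(69) ≈ -7268.3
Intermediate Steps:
j = 75
M = sqrt(69)/3 (M = sqrt(-5/3*5 + 16) = sqrt(-25/3 + 16) = sqrt(23/3) = sqrt(69)/3 ≈ 2.7689)
(t*M)*j = -35*sqrt(69)/3*75 = -875*sqrt(69)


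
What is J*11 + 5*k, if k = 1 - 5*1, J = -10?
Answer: -130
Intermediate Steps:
k = -4 (k = 1 - 5 = -4)
J*11 + 5*k = -10*11 + 5*(-4) = -110 - 20 = -130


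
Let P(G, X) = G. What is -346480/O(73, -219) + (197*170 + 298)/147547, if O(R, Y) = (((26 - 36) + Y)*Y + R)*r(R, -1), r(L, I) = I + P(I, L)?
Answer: 3407251349/926300066 ≈ 3.6783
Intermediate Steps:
r(L, I) = 2*I (r(L, I) = I + I = 2*I)
O(R, Y) = -2*R - 2*Y*(-10 + Y) (O(R, Y) = (((26 - 36) + Y)*Y + R)*(2*(-1)) = ((-10 + Y)*Y + R)*(-2) = (Y*(-10 + Y) + R)*(-2) = (R + Y*(-10 + Y))*(-2) = -2*R - 2*Y*(-10 + Y))
-346480/O(73, -219) + (197*170 + 298)/147547 = -346480/(-2*73 - 2*(-219)² + 20*(-219)) + (197*170 + 298)/147547 = -346480/(-146 - 2*47961 - 4380) + (33490 + 298)*(1/147547) = -346480/(-146 - 95922 - 4380) + 33788*(1/147547) = -346480/(-100448) + 33788/147547 = -346480*(-1/100448) + 33788/147547 = 21655/6278 + 33788/147547 = 3407251349/926300066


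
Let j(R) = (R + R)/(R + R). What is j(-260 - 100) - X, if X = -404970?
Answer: 404971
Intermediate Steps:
j(R) = 1 (j(R) = (2*R)/((2*R)) = (2*R)*(1/(2*R)) = 1)
j(-260 - 100) - X = 1 - 1*(-404970) = 1 + 404970 = 404971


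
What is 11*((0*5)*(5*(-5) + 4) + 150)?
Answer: 1650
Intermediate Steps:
11*((0*5)*(5*(-5) + 4) + 150) = 11*(0*(-25 + 4) + 150) = 11*(0*(-21) + 150) = 11*(0 + 150) = 11*150 = 1650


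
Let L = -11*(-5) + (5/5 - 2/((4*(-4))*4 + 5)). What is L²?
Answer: 10929636/3481 ≈ 3139.8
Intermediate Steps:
L = 3306/59 (L = 55 + (5*(⅕) - 2/(-16*4 + 5)) = 55 + (1 - 2/(-64 + 5)) = 55 + (1 - 2/(-59)) = 55 + (1 - 2*(-1/59)) = 55 + (1 + 2/59) = 55 + 61/59 = 3306/59 ≈ 56.034)
L² = (3306/59)² = 10929636/3481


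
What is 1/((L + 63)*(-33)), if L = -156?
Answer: 1/3069 ≈ 0.00032584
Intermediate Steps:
1/((L + 63)*(-33)) = 1/((-156 + 63)*(-33)) = 1/(-93*(-33)) = 1/3069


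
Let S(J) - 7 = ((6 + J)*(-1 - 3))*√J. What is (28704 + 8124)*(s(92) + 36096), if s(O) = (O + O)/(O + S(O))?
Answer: 18780016305698208/14127287 - 5312659968*√23/14127287 ≈ 1.3293e+9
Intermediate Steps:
S(J) = 7 + √J*(-24 - 4*J) (S(J) = 7 + ((6 + J)*(-1 - 3))*√J = 7 + ((6 + J)*(-4))*√J = 7 + (-24 - 4*J)*√J = 7 + √J*(-24 - 4*J))
s(O) = 2*O/(7 + O - 24*√O - 4*O^(3/2)) (s(O) = (O + O)/(O + (7 - 24*√O - 4*O^(3/2))) = (2*O)/(7 + O - 24*√O - 4*O^(3/2)) = 2*O/(7 + O - 24*√O - 4*O^(3/2)))
(28704 + 8124)*(s(92) + 36096) = (28704 + 8124)*(2*92/(7 + 92 - 48*√23 - 736*√23) + 36096) = 36828*(2*92/(7 + 92 - 48*√23 - 736*√23) + 36096) = 36828*(2*92/(99 - 784*√23) + 36096) = 36828*(184/(99 - 784*√23) + 36096) = 36828*(36096 + 184/(99 - 784*√23)) = 1329343488 + 6776352/(99 - 784*√23)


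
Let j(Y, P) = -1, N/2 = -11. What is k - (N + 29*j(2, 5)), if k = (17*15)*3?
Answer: 816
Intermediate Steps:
N = -22 (N = 2*(-11) = -22)
k = 765 (k = 255*3 = 765)
k - (N + 29*j(2, 5)) = 765 - (-22 + 29*(-1)) = 765 - (-22 - 29) = 765 - 1*(-51) = 765 + 51 = 816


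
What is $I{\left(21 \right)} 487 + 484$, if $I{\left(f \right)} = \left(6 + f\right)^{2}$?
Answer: $355507$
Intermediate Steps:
$I{\left(21 \right)} 487 + 484 = \left(6 + 21\right)^{2} \cdot 487 + 484 = 27^{2} \cdot 487 + 484 = 729 \cdot 487 + 484 = 355023 + 484 = 355507$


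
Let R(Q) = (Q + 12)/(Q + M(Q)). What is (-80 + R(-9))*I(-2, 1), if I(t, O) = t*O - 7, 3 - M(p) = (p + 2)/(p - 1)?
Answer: 48510/67 ≈ 724.03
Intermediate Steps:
M(p) = 3 - (2 + p)/(-1 + p) (M(p) = 3 - (p + 2)/(p - 1) = 3 - (2 + p)/(-1 + p))
R(Q) = (12 + Q)/(Q + (-5 + 2*Q)/(-1 + Q)) (R(Q) = (Q + 12)/(Q + (-5 + 2*Q)/(-1 + Q)) = (12 + Q)/(Q + (-5 + 2*Q)/(-1 + Q)))
I(t, O) = -7 + O*t (I(t, O) = O*t - 7 = -7 + O*t)
(-80 + R(-9))*I(-2, 1) = (-80 + (-12 + (-9)**2 + 11*(-9))/(-5 - 9 + (-9)**2))*(-7 + 1*(-2)) = (-80 + (-12 + 81 - 99)/(-5 - 9 + 81))*(-7 - 2) = (-80 - 30/67)*(-9) = -5390/67*(-9) = 48510/67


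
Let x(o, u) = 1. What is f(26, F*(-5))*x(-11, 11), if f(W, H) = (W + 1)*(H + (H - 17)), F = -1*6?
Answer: 1161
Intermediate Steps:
F = -6
f(W, H) = (1 + W)*(-17 + 2*H) (f(W, H) = (1 + W)*(H + (-17 + H)) = (1 + W)*(-17 + 2*H))
f(26, F*(-5))*x(-11, 11) = (-17 - 17*26 + 2*(-6*(-5)) + 2*(-6*(-5))*26)*1 = (-17 - 442 + 2*30 + 2*30*26)*1 = (-17 - 442 + 60 + 1560)*1 = 1161*1 = 1161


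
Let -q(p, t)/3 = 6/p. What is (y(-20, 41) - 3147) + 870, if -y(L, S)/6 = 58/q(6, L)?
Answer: -2161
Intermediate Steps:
q(p, t) = -18/p
y(L, S) = 116 (y(L, S) = -348/((-18/6)) = -348/((-18*1/6)) = -348/(-3) = -348*(-1)/3 = -6*(-58/3) = 116)
(y(-20, 41) - 3147) + 870 = (116 - 3147) + 870 = -3031 + 870 = -2161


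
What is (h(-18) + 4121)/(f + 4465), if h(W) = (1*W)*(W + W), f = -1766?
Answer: 4769/2699 ≈ 1.7670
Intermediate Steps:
h(W) = 2*W² (h(W) = W*(2*W) = 2*W²)
(h(-18) + 4121)/(f + 4465) = (2*(-18)² + 4121)/(-1766 + 4465) = (2*324 + 4121)/2699 = (648 + 4121)*(1/2699) = 4769*(1/2699) = 4769/2699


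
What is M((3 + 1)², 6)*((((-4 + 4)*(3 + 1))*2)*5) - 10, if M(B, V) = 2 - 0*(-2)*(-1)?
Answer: -10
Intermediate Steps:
M(B, V) = 2 (M(B, V) = 2 - 0*(-1) = 2 - 1*0 = 2 + 0 = 2)
M((3 + 1)², 6)*((((-4 + 4)*(3 + 1))*2)*5) - 10 = 2*((((-4 + 4)*(3 + 1))*2)*5) - 10 = 2*(((0*4)*2)*5) - 10 = 2*((0*2)*5) - 10 = 2*(0*5) - 10 = 2*0 - 10 = 0 - 10 = -10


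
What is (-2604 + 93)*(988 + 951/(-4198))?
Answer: -10412295903/4198 ≈ -2.4803e+6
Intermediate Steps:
(-2604 + 93)*(988 + 951/(-4198)) = -2511*(988 + 951*(-1/4198)) = -2511*(988 - 951/4198) = -2511*4146673/4198 = -10412295903/4198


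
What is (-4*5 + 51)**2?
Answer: 961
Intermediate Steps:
(-4*5 + 51)**2 = (-20 + 51)**2 = 31**2 = 961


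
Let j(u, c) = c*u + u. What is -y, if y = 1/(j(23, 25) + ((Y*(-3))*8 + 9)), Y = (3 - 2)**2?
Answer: -1/583 ≈ -0.0017153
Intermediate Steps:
Y = 1 (Y = 1**2 = 1)
j(u, c) = u + c*u
y = 1/583 (y = 1/(23*(1 + 25) + ((1*(-3))*8 + 9)) = 1/(23*26 + (-3*8 + 9)) = 1/(598 + (-24 + 9)) = 1/(598 - 15) = 1/583 ≈ 0.0017153)
-y = -1*1/583 = -1/583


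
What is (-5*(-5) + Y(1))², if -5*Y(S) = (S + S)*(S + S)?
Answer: 14641/25 ≈ 585.64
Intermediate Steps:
Y(S) = -4*S²/5 (Y(S) = -(S + S)*(S + S)/5 = -2*S*2*S/5 = -4*S²/5)
(-5*(-5) + Y(1))² = (-5*(-5) - ⅘*1²)² = (25 - ⅘*1)² = (25 - ⅘)² = (121/5)² = 14641/25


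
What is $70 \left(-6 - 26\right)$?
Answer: $-2240$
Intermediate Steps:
$70 \left(-6 - 26\right) = 70 \left(-32\right) = -2240$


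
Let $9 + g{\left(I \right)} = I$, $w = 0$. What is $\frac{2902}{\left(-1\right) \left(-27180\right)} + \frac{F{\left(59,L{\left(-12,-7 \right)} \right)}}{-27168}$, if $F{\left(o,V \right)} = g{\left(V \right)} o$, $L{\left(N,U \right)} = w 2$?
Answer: $\frac{7772843}{61535520} \approx 0.12631$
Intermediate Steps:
$g{\left(I \right)} = -9 + I$
$L{\left(N,U \right)} = 0$ ($L{\left(N,U \right)} = 0 \cdot 2 = 0$)
$F{\left(o,V \right)} = o \left(-9 + V\right)$ ($F{\left(o,V \right)} = \left(-9 + V\right) o = o \left(-9 + V\right)$)
$\frac{2902}{\left(-1\right) \left(-27180\right)} + \frac{F{\left(59,L{\left(-12,-7 \right)} \right)}}{-27168} = \frac{2902}{\left(-1\right) \left(-27180\right)} + \frac{59 \left(-9 + 0\right)}{-27168} = \frac{2902}{27180} + 59 \left(-9\right) \left(- \frac{1}{27168}\right) = 2902 \cdot \frac{1}{27180} - - \frac{177}{9056} = \frac{1451}{13590} + \frac{177}{9056} = \frac{7772843}{61535520}$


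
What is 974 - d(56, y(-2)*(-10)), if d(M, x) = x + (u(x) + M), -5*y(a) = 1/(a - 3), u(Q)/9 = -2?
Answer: 4682/5 ≈ 936.40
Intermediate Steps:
u(Q) = -18 (u(Q) = 9*(-2) = -18)
y(a) = -1/(5*(-3 + a)) (y(a) = -1/(5*(a - 3)) = -1/(5*(-3 + a)))
d(M, x) = -18 + M + x (d(M, x) = x + (-18 + M) = -18 + M + x)
974 - d(56, y(-2)*(-10)) = 974 - (-18 + 56 - 1/(-15 + 5*(-2))*(-10)) = 974 - (-18 + 56 - 1/(-15 - 10)*(-10)) = 974 - (-18 + 56 - 1/(-25)*(-10)) = 974 - (-18 + 56 - 1*(-1/25)*(-10)) = 974 - (-18 + 56 + (1/25)*(-10)) = 974 - (-18 + 56 - ⅖) = 974 - 1*188/5 = 974 - 188/5 = 4682/5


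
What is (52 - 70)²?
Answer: 324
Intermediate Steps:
(52 - 70)² = (-18)² = 324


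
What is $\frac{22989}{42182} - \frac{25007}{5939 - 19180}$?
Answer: $\frac{1359242623}{558531862} \approx 2.4336$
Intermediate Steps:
$\frac{22989}{42182} - \frac{25007}{5939 - 19180} = 22989 \cdot \frac{1}{42182} - \frac{25007}{5939 - 19180} = \frac{22989}{42182} - \frac{25007}{-13241} = \frac{22989}{42182} - - \frac{25007}{13241} = \frac{22989}{42182} + \frac{25007}{13241} = \frac{1359242623}{558531862}$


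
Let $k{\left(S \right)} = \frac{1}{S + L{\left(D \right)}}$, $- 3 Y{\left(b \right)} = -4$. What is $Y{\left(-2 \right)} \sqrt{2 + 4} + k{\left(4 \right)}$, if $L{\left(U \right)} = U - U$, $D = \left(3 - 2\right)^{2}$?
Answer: $\frac{1}{4} + \frac{4 \sqrt{6}}{3} \approx 3.516$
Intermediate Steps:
$Y{\left(b \right)} = \frac{4}{3}$ ($Y{\left(b \right)} = \left(- \frac{1}{3}\right) \left(-4\right) = \frac{4}{3}$)
$D = 1$ ($D = 1^{2} = 1$)
$L{\left(U \right)} = 0$
$k{\left(S \right)} = \frac{1}{S}$ ($k{\left(S \right)} = \frac{1}{S + 0} = \frac{1}{S}$)
$Y{\left(-2 \right)} \sqrt{2 + 4} + k{\left(4 \right)} = \frac{4 \sqrt{2 + 4}}{3} + \frac{1}{4} = \frac{4 \sqrt{6}}{3} + \frac{1}{4} = \frac{1}{4} + \frac{4 \sqrt{6}}{3}$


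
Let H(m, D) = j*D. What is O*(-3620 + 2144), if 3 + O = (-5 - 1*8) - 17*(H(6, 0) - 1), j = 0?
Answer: -1476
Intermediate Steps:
H(m, D) = 0 (H(m, D) = 0*D = 0)
O = 1 (O = -3 + ((-5 - 1*8) - 17*(0 - 1)) = -3 + ((-5 - 8) - 17*(-1)) = -3 + (-13 + 17) = -3 + 4 = 1)
O*(-3620 + 2144) = 1*(-3620 + 2144) = 1*(-1476) = -1476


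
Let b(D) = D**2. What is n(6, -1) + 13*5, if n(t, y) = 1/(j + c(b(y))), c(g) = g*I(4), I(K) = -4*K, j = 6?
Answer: 649/10 ≈ 64.900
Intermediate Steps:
c(g) = -16*g (c(g) = g*(-4*4) = g*(-16) = -16*g)
n(t, y) = 1/(6 - 16*y**2)
n(6, -1) + 13*5 = -1/(-6 + 16*(-1)**2) + 13*5 = -1/(-6 + 16*1) + 65 = -1/(-6 + 16) + 65 = -1/10 + 65 = 649/10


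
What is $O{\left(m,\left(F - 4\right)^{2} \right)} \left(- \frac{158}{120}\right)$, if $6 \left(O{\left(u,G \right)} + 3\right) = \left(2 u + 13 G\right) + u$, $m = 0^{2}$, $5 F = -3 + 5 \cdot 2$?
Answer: $- \frac{138013}{9000} \approx -15.335$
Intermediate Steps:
$F = \frac{7}{5}$ ($F = \frac{-3 + 5 \cdot 2}{5} = \frac{-3 + 10}{5} = \frac{1}{5} \cdot 7 = \frac{7}{5} \approx 1.4$)
$m = 0$
$O{\left(u,G \right)} = -3 + \frac{u}{2} + \frac{13 G}{6}$ ($O{\left(u,G \right)} = -3 + \frac{\left(2 u + 13 G\right) + u}{6} = -3 + \frac{3 u + 13 G}{6} = -3 + \left(\frac{u}{2} + \frac{13 G}{6}\right) = -3 + \frac{u}{2} + \frac{13 G}{6}$)
$O{\left(m,\left(F - 4\right)^{2} \right)} \left(- \frac{158}{120}\right) = \left(-3 + \frac{1}{2} \cdot 0 + \frac{13 \left(\frac{7}{5} - 4\right)^{2}}{6}\right) \left(- \frac{158}{120}\right) = \left(-3 + 0 + \frac{13 \left(- \frac{13}{5}\right)^{2}}{6}\right) \left(\left(-158\right) \frac{1}{120}\right) = \left(-3 + 0 + \frac{13}{6} \cdot \frac{169}{25}\right) \left(- \frac{79}{60}\right) = \left(-3 + 0 + \frac{2197}{150}\right) \left(- \frac{79}{60}\right) = \frac{1747}{150} \left(- \frac{79}{60}\right) = - \frac{138013}{9000}$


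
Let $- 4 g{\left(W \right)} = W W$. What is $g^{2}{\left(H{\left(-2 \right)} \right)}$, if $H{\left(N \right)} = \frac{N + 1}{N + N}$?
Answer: $\frac{1}{4096} \approx 0.00024414$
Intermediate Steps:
$H{\left(N \right)} = \frac{1 + N}{2 N}$
$g{\left(W \right)} = - \frac{W^{2}}{4}$ ($g{\left(W \right)} = - \frac{W W}{4} = - \frac{W^{2}}{4}$)
$g^{2}{\left(H{\left(-2 \right)} \right)} = \left(- \frac{\left(\frac{1 - 2}{2 \left(-2\right)}\right)^{2}}{4}\right)^{2} = \left(- \frac{\left(\frac{1}{2} \left(- \frac{1}{2}\right) \left(-1\right)\right)^{2}}{4}\right)^{2} = \left(- \frac{1}{4 \cdot 16}\right)^{2} = \left(\left(- \frac{1}{4}\right) \frac{1}{16}\right)^{2} = \left(- \frac{1}{64}\right)^{2} = \frac{1}{4096}$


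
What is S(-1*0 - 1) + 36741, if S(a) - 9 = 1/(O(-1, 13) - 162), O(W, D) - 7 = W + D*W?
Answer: 6210749/169 ≈ 36750.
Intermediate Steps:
O(W, D) = 7 + W + D*W (O(W, D) = 7 + (W + D*W) = 7 + W + D*W)
S(a) = 1520/169 (S(a) = 9 + 1/((7 - 1 + 13*(-1)) - 162) = 9 + 1/((7 - 1 - 13) - 162) = 9 + 1/(-7 - 162) = 9 + 1/(-169) = 9 - 1/169 = 1520/169)
S(-1*0 - 1) + 36741 = 1520/169 + 36741 = 6210749/169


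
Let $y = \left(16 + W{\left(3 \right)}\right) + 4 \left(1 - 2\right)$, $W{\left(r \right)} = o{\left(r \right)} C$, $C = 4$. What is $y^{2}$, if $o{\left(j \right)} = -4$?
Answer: $16$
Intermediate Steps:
$W{\left(r \right)} = -16$ ($W{\left(r \right)} = \left(-4\right) 4 = -16$)
$y = -4$ ($y = \left(16 - 16\right) + 4 \left(1 - 2\right) = 0 + 4 \left(-1\right) = 0 - 4 = -4$)
$y^{2} = \left(-4\right)^{2} = 16$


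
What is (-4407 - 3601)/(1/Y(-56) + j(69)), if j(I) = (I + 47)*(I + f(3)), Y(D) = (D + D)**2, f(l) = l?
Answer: -100452352/104767489 ≈ -0.95881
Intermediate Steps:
Y(D) = 4*D**2 (Y(D) = (2*D)**2 = 4*D**2)
j(I) = (3 + I)*(47 + I) (j(I) = (I + 47)*(I + 3) = (47 + I)*(3 + I) = (3 + I)*(47 + I))
(-4407 - 3601)/(1/Y(-56) + j(69)) = (-4407 - 3601)/(1/(4*(-56)**2) + (141 + 69**2 + 50*69)) = -8008/(1/(4*3136) + (141 + 4761 + 3450)) = -8008/(1/12544 + 8352) = -8008/104767489/12544 = -8008*12544/104767489 = -100452352/104767489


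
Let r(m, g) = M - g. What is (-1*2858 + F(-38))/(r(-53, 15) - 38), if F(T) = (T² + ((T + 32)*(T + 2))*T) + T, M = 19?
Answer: 4830/17 ≈ 284.12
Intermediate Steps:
F(T) = T + T² + T*(2 + T)*(32 + T) (F(T) = (T² + ((32 + T)*(2 + T))*T) + T = (T² + ((2 + T)*(32 + T))*T) + T = (T² + T*(2 + T)*(32 + T)) + T = T + T² + T*(2 + T)*(32 + T))
r(m, g) = 19 - g
(-1*2858 + F(-38))/(r(-53, 15) - 38) = (-1*2858 - 38*(65 + (-38)² + 35*(-38)))/((19 - 1*15) - 38) = (-2858 - 38*(65 + 1444 - 1330))/((19 - 15) - 38) = (-2858 - 38*179)/(4 - 38) = (-2858 - 6802)/(-34) = -9660*(-1/34) = 4830/17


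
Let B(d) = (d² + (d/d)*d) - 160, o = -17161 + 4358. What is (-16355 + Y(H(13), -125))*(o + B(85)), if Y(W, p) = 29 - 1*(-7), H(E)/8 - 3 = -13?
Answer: 92251307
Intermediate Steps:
H(E) = -80 (H(E) = 24 + 8*(-13) = 24 - 104 = -80)
o = -12803
Y(W, p) = 36 (Y(W, p) = 29 + 7 = 36)
B(d) = -160 + d + d² (B(d) = (d² + 1*d) - 160 = (d² + d) - 160 = (d + d²) - 160 = -160 + d + d²)
(-16355 + Y(H(13), -125))*(o + B(85)) = (-16355 + 36)*(-12803 + (-160 + 85 + 85²)) = -16319*(-12803 + (-160 + 85 + 7225)) = -16319*(-12803 + 7150) = -16319*(-5653) = 92251307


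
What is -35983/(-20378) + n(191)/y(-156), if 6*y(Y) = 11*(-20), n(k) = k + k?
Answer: -9697529/1120790 ≈ -8.6524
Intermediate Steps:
n(k) = 2*k
y(Y) = -110/3 (y(Y) = (11*(-20))/6 = (1/6)*(-220) = -110/3)
-35983/(-20378) + n(191)/y(-156) = -35983/(-20378) + (2*191)/(-110/3) = -35983*(-1/20378) + 382*(-3/110) = 35983/20378 - 573/55 = -9697529/1120790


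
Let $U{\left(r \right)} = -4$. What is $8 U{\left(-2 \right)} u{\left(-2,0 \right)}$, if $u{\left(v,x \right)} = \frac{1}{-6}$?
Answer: $\frac{16}{3} \approx 5.3333$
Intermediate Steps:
$u{\left(v,x \right)} = - \frac{1}{6}$
$8 U{\left(-2 \right)} u{\left(-2,0 \right)} = 8 \left(-4\right) \left(- \frac{1}{6}\right) = \left(-32\right) \left(- \frac{1}{6}\right) = \frac{16}{3}$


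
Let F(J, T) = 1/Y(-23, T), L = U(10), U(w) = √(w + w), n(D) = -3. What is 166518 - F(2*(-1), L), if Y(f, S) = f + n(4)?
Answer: 4329469/26 ≈ 1.6652e+5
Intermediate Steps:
Y(f, S) = -3 + f (Y(f, S) = f - 3 = -3 + f)
U(w) = √2*√w (U(w) = √(2*w) = √2*√w)
L = 2*√5 (L = √2*√10 = 2*√5 ≈ 4.4721)
F(J, T) = -1/26 (F(J, T) = 1/(-3 - 23) = 1/(-26) = -1/26)
166518 - F(2*(-1), L) = 166518 - 1*(-1/26) = 166518 + 1/26 = 4329469/26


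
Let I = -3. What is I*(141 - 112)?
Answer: -87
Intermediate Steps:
I*(141 - 112) = -3*(141 - 112) = -3*29 = -87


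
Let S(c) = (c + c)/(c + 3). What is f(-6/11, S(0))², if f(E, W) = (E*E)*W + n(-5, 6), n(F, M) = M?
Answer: 36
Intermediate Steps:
S(c) = 2*c/(3 + c) (S(c) = (2*c)/(3 + c) = 2*c/(3 + c))
f(E, W) = 6 + W*E² (f(E, W) = (E*E)*W + 6 = E²*W + 6 = W*E² + 6 = 6 + W*E²)
f(-6/11, S(0))² = (6 + (2*0/(3 + 0))*(-6/11)²)² = (6 + (2*0/3)*(-6*1/11)²)² = (6 + (2*0*(⅓))*(-6/11)²)² = (6 + 0*(36/121))² = (6 + 0)² = 6² = 36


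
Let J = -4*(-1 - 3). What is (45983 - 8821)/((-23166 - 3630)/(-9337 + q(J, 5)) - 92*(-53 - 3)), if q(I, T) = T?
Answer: 86698946/12026315 ≈ 7.2091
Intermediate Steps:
J = 16 (J = -4*(-4) = 16)
(45983 - 8821)/((-23166 - 3630)/(-9337 + q(J, 5)) - 92*(-53 - 3)) = (45983 - 8821)/((-23166 - 3630)/(-9337 + 5) - 92*(-53 - 3)) = 37162/(-26796/(-9332) - 92*(-56)) = 37162/(-26796*(-1/9332) + 5152) = 37162/(6699/2333 + 5152) = 37162/(12026315/2333) = 37162*(2333/12026315) = 86698946/12026315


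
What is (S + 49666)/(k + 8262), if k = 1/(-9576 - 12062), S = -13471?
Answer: 156637482/35754631 ≈ 4.3809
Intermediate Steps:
k = -1/21638 (k = 1/(-21638) = -1/21638 ≈ -4.6215e-5)
(S + 49666)/(k + 8262) = (-13471 + 49666)/(-1/21638 + 8262) = 36195/(178773155/21638) = 36195*(21638/178773155) = 156637482/35754631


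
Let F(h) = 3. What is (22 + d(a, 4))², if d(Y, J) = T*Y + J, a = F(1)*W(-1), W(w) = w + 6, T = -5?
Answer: 2401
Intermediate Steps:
W(w) = 6 + w
a = 15 (a = 3*(6 - 1) = 3*5 = 15)
d(Y, J) = J - 5*Y (d(Y, J) = -5*Y + J = J - 5*Y)
(22 + d(a, 4))² = (22 + (4 - 5*15))² = (22 + (4 - 75))² = (22 - 71)² = (-49)² = 2401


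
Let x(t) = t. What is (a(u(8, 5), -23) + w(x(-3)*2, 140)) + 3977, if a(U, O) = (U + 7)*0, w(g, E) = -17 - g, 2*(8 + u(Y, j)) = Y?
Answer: 3966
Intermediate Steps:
u(Y, j) = -8 + Y/2
a(U, O) = 0 (a(U, O) = (7 + U)*0 = 0)
(a(u(8, 5), -23) + w(x(-3)*2, 140)) + 3977 = (0 + (-17 - (-3)*2)) + 3977 = (0 + (-17 - 1*(-6))) + 3977 = (0 + (-17 + 6)) + 3977 = (0 - 11) + 3977 = -11 + 3977 = 3966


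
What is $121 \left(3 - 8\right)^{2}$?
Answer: $3025$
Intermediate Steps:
$121 \left(3 - 8\right)^{2} = 121 \left(-5\right)^{2} = 121 \cdot 25 = 3025$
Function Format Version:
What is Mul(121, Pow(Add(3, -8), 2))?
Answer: 3025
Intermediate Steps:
Mul(121, Pow(Add(3, -8), 2)) = Mul(121, Pow(-5, 2)) = Mul(121, 25) = 3025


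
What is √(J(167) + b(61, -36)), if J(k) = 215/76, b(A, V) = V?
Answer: I*√47899/38 ≈ 5.7594*I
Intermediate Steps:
J(k) = 215/76 (J(k) = 215*(1/76) = 215/76)
√(J(167) + b(61, -36)) = √(215/76 - 36) = √(-2521/76) = I*√47899/38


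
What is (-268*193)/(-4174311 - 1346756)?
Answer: 51724/5521067 ≈ 0.0093685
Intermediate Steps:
(-268*193)/(-4174311 - 1346756) = -51724/(-5521067) = -51724*(-1/5521067) = 51724/5521067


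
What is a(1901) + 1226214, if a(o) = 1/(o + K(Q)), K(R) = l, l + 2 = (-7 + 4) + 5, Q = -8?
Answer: 2331032815/1901 ≈ 1.2262e+6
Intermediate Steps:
l = 0 (l = -2 + ((-7 + 4) + 5) = -2 + (-3 + 5) = -2 + 2 = 0)
K(R) = 0
a(o) = 1/o (a(o) = 1/(o + 0) = 1/o)
a(1901) + 1226214 = 1/1901 + 1226214 = 2331032815/1901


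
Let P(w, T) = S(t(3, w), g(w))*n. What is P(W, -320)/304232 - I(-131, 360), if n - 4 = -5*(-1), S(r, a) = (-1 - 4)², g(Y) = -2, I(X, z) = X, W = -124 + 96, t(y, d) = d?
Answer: 39854617/304232 ≈ 131.00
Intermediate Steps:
W = -28
S(r, a) = 25 (S(r, a) = (-5)² = 25)
n = 9 (n = 4 - 5*(-1) = 4 + 5 = 9)
P(w, T) = 225 (P(w, T) = 25*9 = 225)
P(W, -320)/304232 - I(-131, 360) = 225/304232 - 1*(-131) = 225*(1/304232) + 131 = 225/304232 + 131 = 39854617/304232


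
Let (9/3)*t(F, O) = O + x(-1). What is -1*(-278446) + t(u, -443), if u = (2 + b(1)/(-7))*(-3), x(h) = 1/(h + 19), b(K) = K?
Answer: 15028111/54 ≈ 2.7830e+5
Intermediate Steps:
x(h) = 1/(19 + h)
u = -39/7 (u = (2 + 1/(-7))*(-3) = (2 + 1*(-⅐))*(-3) = (2 - ⅐)*(-3) = (13/7)*(-3) = -39/7 ≈ -5.5714)
t(F, O) = 1/54 + O/3 (t(F, O) = (O + 1/(19 - 1))/3 = (O + 1/18)/3 = (1/18 + O)/3 = 1/54 + O/3)
-1*(-278446) + t(u, -443) = -1*(-278446) + (1/54 + (⅓)*(-443)) = 278446 + (1/54 - 443/3) = 278446 - 7973/54 = 15028111/54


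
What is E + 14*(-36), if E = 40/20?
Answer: -502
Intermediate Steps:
E = 2 (E = 40*(1/20) = 2)
E + 14*(-36) = 2 + 14*(-36) = 2 - 504 = -502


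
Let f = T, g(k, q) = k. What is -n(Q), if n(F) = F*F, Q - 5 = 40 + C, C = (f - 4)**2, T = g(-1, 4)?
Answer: -4900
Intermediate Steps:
T = -1
f = -1
C = 25 (C = (-1 - 4)**2 = (-5)**2 = 25)
Q = 70 (Q = 5 + (40 + 25) = 5 + 65 = 70)
n(F) = F**2
-n(Q) = -1*70**2 = -1*4900 = -4900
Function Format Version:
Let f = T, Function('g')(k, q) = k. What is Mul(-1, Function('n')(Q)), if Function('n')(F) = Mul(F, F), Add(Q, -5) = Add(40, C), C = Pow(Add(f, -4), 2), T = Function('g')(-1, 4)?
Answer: -4900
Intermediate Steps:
T = -1
f = -1
C = 25 (C = Pow(Add(-1, -4), 2) = Pow(-5, 2) = 25)
Q = 70 (Q = Add(5, Add(40, 25)) = Add(5, 65) = 70)
Function('n')(F) = Pow(F, 2)
Mul(-1, Function('n')(Q)) = Mul(-1, Pow(70, 2)) = Mul(-1, 4900) = -4900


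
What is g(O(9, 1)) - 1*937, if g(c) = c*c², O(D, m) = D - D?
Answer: -937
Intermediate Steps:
O(D, m) = 0
g(c) = c³
g(O(9, 1)) - 1*937 = 0³ - 1*937 = 0 - 937 = -937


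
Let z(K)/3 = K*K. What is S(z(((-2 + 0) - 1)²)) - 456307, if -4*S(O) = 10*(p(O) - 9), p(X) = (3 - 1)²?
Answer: -912589/2 ≈ -4.5629e+5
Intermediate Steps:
p(X) = 4 (p(X) = 2² = 4)
z(K) = 3*K² (z(K) = 3*(K*K) = 3*K²)
S(O) = 25/2 (S(O) = -5*(4 - 9)/2 = -5*(-5)/2 = -¼*(-50) = 25/2)
S(z(((-2 + 0) - 1)²)) - 456307 = 25/2 - 456307 = -912589/2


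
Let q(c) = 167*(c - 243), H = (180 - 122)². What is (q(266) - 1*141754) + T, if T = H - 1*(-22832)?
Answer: -111717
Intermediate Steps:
H = 3364 (H = 58² = 3364)
q(c) = -40581 + 167*c (q(c) = 167*(-243 + c) = -40581 + 167*c)
T = 26196 (T = 3364 - 1*(-22832) = 3364 + 22832 = 26196)
(q(266) - 1*141754) + T = ((-40581 + 167*266) - 1*141754) + 26196 = ((-40581 + 44422) - 141754) + 26196 = (3841 - 141754) + 26196 = -137913 + 26196 = -111717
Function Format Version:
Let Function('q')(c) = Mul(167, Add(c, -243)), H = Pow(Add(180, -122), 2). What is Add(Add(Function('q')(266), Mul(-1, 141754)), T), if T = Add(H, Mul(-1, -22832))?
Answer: -111717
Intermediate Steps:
H = 3364 (H = Pow(58, 2) = 3364)
Function('q')(c) = Add(-40581, Mul(167, c)) (Function('q')(c) = Mul(167, Add(-243, c)) = Add(-40581, Mul(167, c)))
T = 26196 (T = Add(3364, Mul(-1, -22832)) = Add(3364, 22832) = 26196)
Add(Add(Function('q')(266), Mul(-1, 141754)), T) = Add(Add(Add(-40581, Mul(167, 266)), Mul(-1, 141754)), 26196) = Add(Add(Add(-40581, 44422), -141754), 26196) = Add(Add(3841, -141754), 26196) = Add(-137913, 26196) = -111717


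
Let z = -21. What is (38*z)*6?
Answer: -4788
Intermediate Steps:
(38*z)*6 = (38*(-21))*6 = -798*6 = -4788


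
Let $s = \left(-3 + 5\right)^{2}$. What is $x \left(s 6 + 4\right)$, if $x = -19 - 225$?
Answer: $-6832$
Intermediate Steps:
$s = 4$ ($s = 2^{2} = 4$)
$x = -244$ ($x = -19 - 225 = -244$)
$x \left(s 6 + 4\right) = - 244 \left(4 \cdot 6 + 4\right) = - 244 \left(24 + 4\right) = \left(-244\right) 28 = -6832$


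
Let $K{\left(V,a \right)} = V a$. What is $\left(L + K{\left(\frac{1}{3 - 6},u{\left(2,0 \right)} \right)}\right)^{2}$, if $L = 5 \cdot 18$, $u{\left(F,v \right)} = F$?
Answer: $\frac{71824}{9} \approx 7980.4$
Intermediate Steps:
$L = 90$
$\left(L + K{\left(\frac{1}{3 - 6},u{\left(2,0 \right)} \right)}\right)^{2} = \left(90 + \frac{1}{3 - 6} \cdot 2\right)^{2} = \left(90 + \frac{1}{-3} \cdot 2\right)^{2} = \left(90 - \frac{2}{3}\right)^{2} = \left(\frac{268}{3}\right)^{2} = \frac{71824}{9}$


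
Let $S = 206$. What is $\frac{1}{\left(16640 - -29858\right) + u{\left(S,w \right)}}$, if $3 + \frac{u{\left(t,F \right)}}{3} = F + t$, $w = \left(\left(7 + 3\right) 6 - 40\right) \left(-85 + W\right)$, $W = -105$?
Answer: $\frac{1}{35707} \approx 2.8006 \cdot 10^{-5}$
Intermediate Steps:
$w = -3800$ ($w = \left(\left(7 + 3\right) 6 - 40\right) \left(-85 - 105\right) = \left(10 \cdot 6 - 40\right) \left(-190\right) = \left(60 - 40\right) \left(-190\right) = 20 \left(-190\right) = -3800$)
$u{\left(t,F \right)} = -9 + 3 F + 3 t$ ($u{\left(t,F \right)} = -9 + 3 \left(F + t\right) = -9 + \left(3 F + 3 t\right) = -9 + 3 F + 3 t$)
$\frac{1}{\left(16640 - -29858\right) + u{\left(S,w \right)}} = \frac{1}{\left(16640 - -29858\right) + \left(-9 + 3 \left(-3800\right) + 3 \cdot 206\right)} = \frac{1}{\left(16640 + 29858\right) - 10791} = \frac{1}{46498 - 10791} = \frac{1}{35707}$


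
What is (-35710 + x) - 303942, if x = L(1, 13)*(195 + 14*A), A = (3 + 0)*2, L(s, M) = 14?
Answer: -335746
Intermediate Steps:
A = 6 (A = 3*2 = 6)
x = 3906 (x = 14*(195 + 14*6) = 14*(195 + 84) = 14*279 = 3906)
(-35710 + x) - 303942 = (-35710 + 3906) - 303942 = -31804 - 303942 = -335746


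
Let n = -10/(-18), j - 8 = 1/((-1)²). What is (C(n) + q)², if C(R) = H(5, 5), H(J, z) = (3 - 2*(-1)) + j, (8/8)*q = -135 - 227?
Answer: 121104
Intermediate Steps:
j = 9 (j = 8 + 1/((-1)²) = 8 + 1/1 = 8 + 1 = 9)
q = -362 (q = -135 - 227 = -362)
n = 5/9 (n = -10*(-1/18) = 5/9 ≈ 0.55556)
H(J, z) = 14 (H(J, z) = (3 - 2*(-1)) + 9 = (3 + 2) + 9 = 5 + 9 = 14)
C(R) = 14
(C(n) + q)² = (14 - 362)² = (-348)² = 121104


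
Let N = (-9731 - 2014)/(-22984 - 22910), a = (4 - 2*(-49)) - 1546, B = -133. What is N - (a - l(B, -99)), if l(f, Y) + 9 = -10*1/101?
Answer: 2217458065/1545098 ≈ 1435.2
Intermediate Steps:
a = -1444 (a = (4 + 98) - 1546 = 102 - 1546 = -1444)
l(f, Y) = -919/101 (l(f, Y) = -9 - 10*1/101 = -9 - 10/101 = -919/101)
N = 3915/15298 (N = -11745/(-45894) = -11745*(-1/45894) = 3915/15298 ≈ 0.25592)
N - (a - l(B, -99)) = 3915/15298 - (-1444 - 1*(-919/101)) = 3915/15298 - (-1444 + 919/101) = 3915/15298 - 1*(-144925/101) = 3915/15298 + 144925/101 = 2217458065/1545098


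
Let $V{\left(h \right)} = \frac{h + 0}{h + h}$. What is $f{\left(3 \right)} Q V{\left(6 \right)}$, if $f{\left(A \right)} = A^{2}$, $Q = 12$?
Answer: $54$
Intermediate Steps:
$V{\left(h \right)} = \frac{1}{2}$ ($V{\left(h \right)} = \frac{h}{2 h} = h \frac{1}{2 h} = \frac{1}{2}$)
$f{\left(3 \right)} Q V{\left(6 \right)} = 3^{2} \cdot 12 \cdot \frac{1}{2} = 9 \cdot 12 \cdot \frac{1}{2} = 108 \cdot \frac{1}{2} = 54$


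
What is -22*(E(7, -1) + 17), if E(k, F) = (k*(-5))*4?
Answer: 2706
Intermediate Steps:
E(k, F) = -20*k (E(k, F) = -5*k*4 = -20*k)
-22*(E(7, -1) + 17) = -22*(-20*7 + 17) = -22*(-140 + 17) = -22*(-123) = 2706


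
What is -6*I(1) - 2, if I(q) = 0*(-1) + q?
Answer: -8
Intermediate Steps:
I(q) = q (I(q) = 0 + q = q)
-6*I(1) - 2 = -6*1 - 2 = -6 - 2 = -8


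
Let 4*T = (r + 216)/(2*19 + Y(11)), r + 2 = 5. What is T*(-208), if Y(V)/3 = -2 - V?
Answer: 11388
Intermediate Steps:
Y(V) = -6 - 3*V (Y(V) = 3*(-2 - V) = -6 - 3*V)
r = 3 (r = -2 + 5 = 3)
T = -219/4 (T = ((3 + 216)/(2*19 + (-6 - 3*11)))/4 = (219/(38 + (-6 - 33)))/4 = (219/(38 - 39))/4 = (219/(-1))/4 = (219*(-1))/4 = (¼)*(-219) = -219/4 ≈ -54.750)
T*(-208) = -219/4*(-208) = 11388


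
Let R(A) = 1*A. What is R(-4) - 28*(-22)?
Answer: 612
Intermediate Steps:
R(A) = A
R(-4) - 28*(-22) = -4 - 28*(-22) = -4 + 616 = 612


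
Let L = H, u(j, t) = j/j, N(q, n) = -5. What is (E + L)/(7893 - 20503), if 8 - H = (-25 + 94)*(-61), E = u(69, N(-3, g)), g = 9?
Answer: -2109/6305 ≈ -0.33450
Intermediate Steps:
u(j, t) = 1
E = 1
H = 4217 (H = 8 - (-25 + 94)*(-61) = 8 - 69*(-61) = 8 - 1*(-4209) = 8 + 4209 = 4217)
L = 4217
(E + L)/(7893 - 20503) = (1 + 4217)/(7893 - 20503) = 4218/(-12610) = 4218*(-1/12610) = -2109/6305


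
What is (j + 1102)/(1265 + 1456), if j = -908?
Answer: 194/2721 ≈ 0.071297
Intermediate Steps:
(j + 1102)/(1265 + 1456) = (-908 + 1102)/(1265 + 1456) = 194/2721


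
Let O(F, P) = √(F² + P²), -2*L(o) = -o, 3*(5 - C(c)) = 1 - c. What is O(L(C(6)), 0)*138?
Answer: 460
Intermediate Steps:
C(c) = 14/3 + c/3 (C(c) = 5 - (1 - c)/3 = 5 + (-⅓ + c/3) = 14/3 + c/3)
L(o) = o/2 (L(o) = -(-1)*o/2 = o/2)
O(L(C(6)), 0)*138 = √(((14/3 + (⅓)*6)/2)² + 0²)*138 = √(((14/3 + 2)/2)² + 0)*138 = √(((½)*(20/3))² + 0)*138 = √((10/3)² + 0)*138 = √(100/9 + 0)*138 = √(100/9)*138 = (10/3)*138 = 460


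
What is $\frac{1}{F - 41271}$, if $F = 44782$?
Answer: $\frac{1}{3511} \approx 0.00028482$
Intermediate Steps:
$\frac{1}{F - 41271} = \frac{1}{44782 - 41271} = \frac{1}{3511}$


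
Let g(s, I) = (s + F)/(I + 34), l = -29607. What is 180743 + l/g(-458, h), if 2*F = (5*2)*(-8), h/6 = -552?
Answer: -1173622/83 ≈ -14140.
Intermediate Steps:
h = -3312 (h = 6*(-552) = -3312)
F = -40 (F = ((5*2)*(-8))/2 = (10*(-8))/2 = (1/2)*(-80) = -40)
g(s, I) = (-40 + s)/(34 + I) (g(s, I) = (s - 40)/(I + 34) = (-40 + s)/(34 + I))
180743 + l/g(-458, h) = 180743 - 29607*(34 - 3312)/(-40 - 458) = 180743 - 29607/(-498/(-3278)) = 180743 - 29607/((-1/3278*(-498))) = 180743 - 29607/249/1639 = 180743 - 29607*1639/249 = 180743 - 16175291/83 = -1173622/83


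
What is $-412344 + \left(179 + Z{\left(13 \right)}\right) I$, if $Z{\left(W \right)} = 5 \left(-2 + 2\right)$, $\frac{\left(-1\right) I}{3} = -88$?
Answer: $-365088$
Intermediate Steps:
$I = 264$ ($I = \left(-3\right) \left(-88\right) = 264$)
$Z{\left(W \right)} = 0$ ($Z{\left(W \right)} = 5 \cdot 0 = 0$)
$-412344 + \left(179 + Z{\left(13 \right)}\right) I = -412344 + \left(179 + 0\right) 264 = -412344 + 179 \cdot 264 = -412344 + 47256 = -365088$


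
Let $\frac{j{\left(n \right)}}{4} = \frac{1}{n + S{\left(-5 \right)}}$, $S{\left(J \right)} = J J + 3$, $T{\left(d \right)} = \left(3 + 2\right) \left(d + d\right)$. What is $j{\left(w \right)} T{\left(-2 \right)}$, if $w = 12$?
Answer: $-2$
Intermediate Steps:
$T{\left(d \right)} = 10 d$ ($T{\left(d \right)} = 5 \cdot 2 d = 10 d$)
$S{\left(J \right)} = 3 + J^{2}$ ($S{\left(J \right)} = J^{2} + 3 = 3 + J^{2}$)
$j{\left(n \right)} = \frac{4}{28 + n}$ ($j{\left(n \right)} = \frac{4}{n + \left(3 + \left(-5\right)^{2}\right)} = \frac{4}{n + \left(3 + 25\right)} = \frac{4}{n + 28} = \frac{4}{28 + n}$)
$j{\left(w \right)} T{\left(-2 \right)} = \frac{4}{28 + 12} \cdot 10 \left(-2\right) = \frac{4}{40} \left(-20\right) = 4 \cdot \frac{1}{40} \left(-20\right) = \frac{1}{10} \left(-20\right) = -2$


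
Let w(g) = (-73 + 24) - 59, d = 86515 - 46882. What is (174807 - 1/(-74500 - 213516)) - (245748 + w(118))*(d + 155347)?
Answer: -13794443484582287/288016 ≈ -4.7895e+10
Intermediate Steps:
d = 39633
w(g) = -108 (w(g) = -49 - 59 = -108)
(174807 - 1/(-74500 - 213516)) - (245748 + w(118))*(d + 155347) = (174807 - 1/(-74500 - 213516)) - (245748 - 108)*(39633 + 155347) = (174807 - 1/(-288016)) - 245640*194980 = (174807 - 1*(-1/288016)) - 1*47894887200 = (174807 + 1/288016) - 47894887200 = 50347212913/288016 - 47894887200 = -13794443484582287/288016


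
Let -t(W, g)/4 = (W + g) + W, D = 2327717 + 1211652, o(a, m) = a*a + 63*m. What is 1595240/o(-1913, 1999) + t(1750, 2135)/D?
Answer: 2780408849160/6699151292857 ≈ 0.41504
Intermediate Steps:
o(a, m) = a² + 63*m
D = 3539369
t(W, g) = -8*W - 4*g (t(W, g) = -4*((W + g) + W) = -4*(g + 2*W) = -8*W - 4*g)
1595240/o(-1913, 1999) + t(1750, 2135)/D = 1595240/((-1913)² + 63*1999) + (-8*1750 - 4*2135)/3539369 = 1595240/(3659569 + 125937) + (-14000 - 8540)*(1/3539369) = 1595240/3785506 - 22540*1/3539369 = 1595240*(1/3785506) - 22540/3539369 = 797620/1892753 - 22540/3539369 = 2780408849160/6699151292857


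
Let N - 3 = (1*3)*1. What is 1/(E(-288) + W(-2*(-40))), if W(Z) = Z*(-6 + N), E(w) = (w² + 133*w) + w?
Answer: 1/44352 ≈ 2.2547e-5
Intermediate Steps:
E(w) = w² + 134*w
N = 6 (N = 3 + (1*3)*1 = 3 + 3*1 = 3 + 3 = 6)
W(Z) = 0 (W(Z) = Z*(-6 + 6) = Z*0 = 0)
1/(E(-288) + W(-2*(-40))) = 1/(-288*(134 - 288) + 0) = 1/(-288*(-154) + 0) = 1/(44352 + 0) = 1/44352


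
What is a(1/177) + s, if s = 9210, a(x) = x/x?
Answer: 9211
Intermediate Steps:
a(x) = 1
a(1/177) + s = 1 + 9210 = 9211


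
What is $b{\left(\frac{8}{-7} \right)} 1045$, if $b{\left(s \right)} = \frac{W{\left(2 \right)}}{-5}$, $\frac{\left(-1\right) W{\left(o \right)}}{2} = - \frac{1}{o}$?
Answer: $-209$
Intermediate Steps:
$W{\left(o \right)} = \frac{2}{o}$ ($W{\left(o \right)} = - 2 \left(- \frac{1}{o}\right) = \frac{2}{o}$)
$b{\left(s \right)} = - \frac{1}{5}$ ($b{\left(s \right)} = \frac{2 \cdot \frac{1}{2}}{-5} = 2 \cdot \frac{1}{2} \left(- \frac{1}{5}\right) = 1 \left(- \frac{1}{5}\right) = - \frac{1}{5}$)
$b{\left(\frac{8}{-7} \right)} 1045 = \left(- \frac{1}{5}\right) 1045 = -209$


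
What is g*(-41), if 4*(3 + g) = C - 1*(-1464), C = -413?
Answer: -42599/4 ≈ -10650.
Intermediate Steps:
g = 1039/4 (g = -3 + (-413 - 1*(-1464))/4 = -3 + (-413 + 1464)/4 = -3 + (¼)*1051 = -3 + 1051/4 = 1039/4 ≈ 259.75)
g*(-41) = (1039/4)*(-41) = -42599/4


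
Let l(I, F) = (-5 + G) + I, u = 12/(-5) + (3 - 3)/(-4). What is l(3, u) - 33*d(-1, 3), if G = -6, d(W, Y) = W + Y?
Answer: -74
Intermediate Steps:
u = -12/5 (u = 12*(-1/5) + 0*(-1/4) = -12/5 + 0 = -12/5 ≈ -2.4000)
l(I, F) = -11 + I (l(I, F) = (-5 - 6) + I = -11 + I)
l(3, u) - 33*d(-1, 3) = (-11 + 3) - 33*(-1 + 3) = -8 - 33*2 = -8 - 66 = -74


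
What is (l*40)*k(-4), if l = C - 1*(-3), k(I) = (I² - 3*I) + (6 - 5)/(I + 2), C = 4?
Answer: 7700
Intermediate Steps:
k(I) = I² + 1/(2 + I) - 3*I (k(I) = (I² - 3*I) + 1/(2 + I) = I² + 1/(2 + I) - 3*I)
l = 7 (l = 4 - 1*(-3) = 4 + 3 = 7)
(l*40)*k(-4) = (7*40)*((1 + (-4)³ - 1*(-4)² - 6*(-4))/(2 - 4)) = 280*((1 - 64 - 1*16 + 24)/(-2)) = 280*(-(1 - 64 - 16 + 24)/2) = 280*(-½*(-55)) = 280*(55/2) = 7700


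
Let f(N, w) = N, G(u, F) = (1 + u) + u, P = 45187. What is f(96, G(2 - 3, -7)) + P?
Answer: 45283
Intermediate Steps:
G(u, F) = 1 + 2*u
f(96, G(2 - 3, -7)) + P = 96 + 45187 = 45283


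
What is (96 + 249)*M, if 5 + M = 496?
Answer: 169395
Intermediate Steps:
M = 491 (M = -5 + 496 = 491)
(96 + 249)*M = (96 + 249)*491 = 345*491 = 169395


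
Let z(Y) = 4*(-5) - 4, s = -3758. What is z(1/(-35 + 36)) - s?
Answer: 3734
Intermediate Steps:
z(Y) = -24 (z(Y) = -20 - 4 = -24)
z(1/(-35 + 36)) - s = -24 - 1*(-3758) = -24 + 3758 = 3734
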